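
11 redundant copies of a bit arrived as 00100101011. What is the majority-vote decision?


Ones: 5 out of 11
Threshold: 6

0 (5/11 voted 1)


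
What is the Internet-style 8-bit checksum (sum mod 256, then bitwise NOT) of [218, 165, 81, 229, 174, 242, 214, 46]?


Sum = 1369 mod 256 = 89
Complement = 166

166


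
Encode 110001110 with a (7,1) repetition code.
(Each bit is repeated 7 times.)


Each bit -> 7 copies

111111111111110000000000000000000001111111111111111111110000000


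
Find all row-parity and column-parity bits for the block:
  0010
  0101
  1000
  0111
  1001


Row parities: 10110
Column parities: 0001

Row P: 10110, Col P: 0001, Corner: 1


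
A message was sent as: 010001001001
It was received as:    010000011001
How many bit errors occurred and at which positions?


XOR: 000001010000

2 error(s) at position(s): 5, 7


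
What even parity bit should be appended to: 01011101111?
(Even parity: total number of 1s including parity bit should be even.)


Number of 1s in data: 8
Parity bit: 0

0


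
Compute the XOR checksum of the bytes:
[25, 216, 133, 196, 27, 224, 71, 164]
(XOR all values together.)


XOR chain: 25 ^ 216 ^ 133 ^ 196 ^ 27 ^ 224 ^ 71 ^ 164 = 152

152


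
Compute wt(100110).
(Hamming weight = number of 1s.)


Counting 1s in 100110

3


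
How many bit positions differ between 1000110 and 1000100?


XOR: 0000010
Count of 1s: 1

1


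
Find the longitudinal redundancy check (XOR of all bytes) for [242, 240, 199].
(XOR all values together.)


XOR chain: 242 ^ 240 ^ 199 = 197

197


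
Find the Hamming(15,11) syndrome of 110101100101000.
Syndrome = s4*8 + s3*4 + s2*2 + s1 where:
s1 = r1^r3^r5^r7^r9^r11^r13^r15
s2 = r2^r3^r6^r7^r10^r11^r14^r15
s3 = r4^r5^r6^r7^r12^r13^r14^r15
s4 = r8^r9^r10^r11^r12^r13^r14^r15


s1=0, s2=0, s3=0, s4=0

Syndrome = 0 (no error)


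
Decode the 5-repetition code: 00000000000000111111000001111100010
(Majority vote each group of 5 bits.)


Groups: 00000, 00000, 00001, 11111, 00000, 11111, 00010
Majority votes: 0001010

0001010


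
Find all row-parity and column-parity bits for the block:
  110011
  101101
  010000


Row parities: 001
Column parities: 001110

Row P: 001, Col P: 001110, Corner: 1


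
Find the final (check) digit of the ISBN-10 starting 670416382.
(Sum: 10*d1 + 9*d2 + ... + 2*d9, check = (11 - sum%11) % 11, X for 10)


Weighted sum: 227
227 mod 11 = 7

Check digit: 4


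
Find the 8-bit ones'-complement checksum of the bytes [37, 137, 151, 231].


Sum = 556 mod 256 = 44
Complement = 211

211


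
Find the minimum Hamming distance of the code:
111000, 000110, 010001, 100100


Comparing all pairs, minimum distance: 2
Can detect 1 errors, correct 0 errors

2


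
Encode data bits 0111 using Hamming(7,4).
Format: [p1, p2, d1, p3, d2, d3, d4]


Parity bits: p1=0, p2=0, p3=1

0001111


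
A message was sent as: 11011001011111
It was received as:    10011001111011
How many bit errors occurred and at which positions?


XOR: 01000000100100

3 error(s) at position(s): 1, 8, 11


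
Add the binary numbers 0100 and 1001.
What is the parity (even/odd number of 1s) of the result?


0100 = 4
1001 = 9
Sum = 13 = 1101
1s count = 3

odd parity (3 ones in 1101)


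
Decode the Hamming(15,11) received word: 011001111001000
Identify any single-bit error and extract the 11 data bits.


Syndrome = 13: error at position 13

Data: 10111001100 (corrected bit 13)


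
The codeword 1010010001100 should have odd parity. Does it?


Number of 1s: 5

Yes, parity is correct (5 ones)


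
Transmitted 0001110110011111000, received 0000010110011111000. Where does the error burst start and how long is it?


XOR: 0001100000000000000

Burst at position 3, length 2


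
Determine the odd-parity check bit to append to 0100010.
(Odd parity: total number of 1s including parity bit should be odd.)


Number of 1s in data: 2
Parity bit: 1

1


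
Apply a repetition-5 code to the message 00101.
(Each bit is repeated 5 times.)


Each bit -> 5 copies

0000000000111110000011111


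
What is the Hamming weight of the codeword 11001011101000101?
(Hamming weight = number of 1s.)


Counting 1s in 11001011101000101

9


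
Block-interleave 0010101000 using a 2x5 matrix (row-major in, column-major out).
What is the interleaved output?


Matrix:
  00101
  01000
Read columns: 0001100010

0001100010


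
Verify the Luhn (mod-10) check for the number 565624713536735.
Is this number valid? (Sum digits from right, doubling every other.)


Luhn sum = 63
63 mod 10 = 3

Invalid (Luhn sum mod 10 = 3)


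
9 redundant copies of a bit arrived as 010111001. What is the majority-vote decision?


Ones: 5 out of 9
Threshold: 5

1 (5/9 voted 1)


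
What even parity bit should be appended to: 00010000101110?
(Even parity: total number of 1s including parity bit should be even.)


Number of 1s in data: 5
Parity bit: 1

1


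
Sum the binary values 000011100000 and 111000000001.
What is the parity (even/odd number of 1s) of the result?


000011100000 = 224
111000000001 = 3585
Sum = 3809 = 111011100001
1s count = 7

odd parity (7 ones in 111011100001)


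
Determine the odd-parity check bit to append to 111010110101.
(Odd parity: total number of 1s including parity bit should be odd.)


Number of 1s in data: 8
Parity bit: 1

1


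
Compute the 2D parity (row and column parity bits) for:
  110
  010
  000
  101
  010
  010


Row parities: 010011
Column parities: 001

Row P: 010011, Col P: 001, Corner: 1


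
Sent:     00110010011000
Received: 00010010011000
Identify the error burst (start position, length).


XOR: 00100000000000

Burst at position 2, length 1


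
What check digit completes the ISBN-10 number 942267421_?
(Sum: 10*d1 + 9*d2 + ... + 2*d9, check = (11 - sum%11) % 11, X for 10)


Weighted sum: 251
251 mod 11 = 9

Check digit: 2


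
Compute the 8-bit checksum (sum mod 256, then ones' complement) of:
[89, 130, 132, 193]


Sum = 544 mod 256 = 32
Complement = 223

223


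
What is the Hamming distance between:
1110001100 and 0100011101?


XOR: 1010010001
Count of 1s: 4

4


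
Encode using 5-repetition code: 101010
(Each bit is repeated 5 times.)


Each bit -> 5 copies

111110000011111000001111100000


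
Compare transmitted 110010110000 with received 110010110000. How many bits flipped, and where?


XOR: 000000000000

0 errors (received matches sent)


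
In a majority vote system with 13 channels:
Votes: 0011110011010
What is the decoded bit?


Ones: 7 out of 13
Threshold: 7

1 (7/13 voted 1)


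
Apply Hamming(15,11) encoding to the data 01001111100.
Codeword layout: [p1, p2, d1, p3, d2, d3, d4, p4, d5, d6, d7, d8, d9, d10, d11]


Parity bits: p1=0, p2=0, p3=1, p4=1

000110011111100


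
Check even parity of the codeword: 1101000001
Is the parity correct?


Number of 1s: 4

Yes, parity is correct (4 ones)


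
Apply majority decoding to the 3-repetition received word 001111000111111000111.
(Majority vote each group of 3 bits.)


Groups: 001, 111, 000, 111, 111, 000, 111
Majority votes: 0101101

0101101


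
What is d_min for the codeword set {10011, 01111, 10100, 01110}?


Comparing all pairs, minimum distance: 1
Can detect 0 errors, correct 0 errors

1


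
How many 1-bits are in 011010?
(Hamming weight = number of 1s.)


Counting 1s in 011010

3


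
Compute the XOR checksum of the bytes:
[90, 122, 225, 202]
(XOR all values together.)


XOR chain: 90 ^ 122 ^ 225 ^ 202 = 11

11


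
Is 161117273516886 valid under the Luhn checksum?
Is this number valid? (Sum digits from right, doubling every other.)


Luhn sum = 49
49 mod 10 = 9

Invalid (Luhn sum mod 10 = 9)


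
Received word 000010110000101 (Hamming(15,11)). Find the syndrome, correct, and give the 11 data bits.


Syndrome = 8: error at position 8

Data: 01010000101 (corrected bit 8)


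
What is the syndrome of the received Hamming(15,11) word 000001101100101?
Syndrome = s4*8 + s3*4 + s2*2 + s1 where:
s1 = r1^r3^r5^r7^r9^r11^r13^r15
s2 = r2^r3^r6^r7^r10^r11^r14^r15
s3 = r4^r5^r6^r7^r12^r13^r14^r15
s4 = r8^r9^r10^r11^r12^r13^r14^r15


s1=0, s2=0, s3=0, s4=0

Syndrome = 0 (no error)


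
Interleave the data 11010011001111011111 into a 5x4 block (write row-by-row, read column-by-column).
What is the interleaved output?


Matrix:
  1101
  0011
  0011
  1101
  1111
Read columns: 10011100110110111111

10011100110110111111


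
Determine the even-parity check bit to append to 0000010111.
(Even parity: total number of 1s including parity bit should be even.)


Number of 1s in data: 4
Parity bit: 0

0


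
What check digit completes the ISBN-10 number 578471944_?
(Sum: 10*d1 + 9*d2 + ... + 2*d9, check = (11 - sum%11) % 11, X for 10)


Weighted sum: 308
308 mod 11 = 0

Check digit: 0


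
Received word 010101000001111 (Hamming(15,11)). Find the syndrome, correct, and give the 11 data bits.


Syndrome = 0: no error detected

Data: 00100001111 (no errors)


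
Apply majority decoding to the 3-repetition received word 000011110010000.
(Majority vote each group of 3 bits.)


Groups: 000, 011, 110, 010, 000
Majority votes: 01100

01100


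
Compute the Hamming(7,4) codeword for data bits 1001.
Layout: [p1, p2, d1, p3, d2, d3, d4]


Parity bits: p1=0, p2=0, p3=1

0011001


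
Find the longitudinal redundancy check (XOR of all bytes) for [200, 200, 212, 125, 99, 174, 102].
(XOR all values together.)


XOR chain: 200 ^ 200 ^ 212 ^ 125 ^ 99 ^ 174 ^ 102 = 2

2


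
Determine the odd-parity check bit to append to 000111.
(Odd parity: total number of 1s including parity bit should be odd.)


Number of 1s in data: 3
Parity bit: 0

0


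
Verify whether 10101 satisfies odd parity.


Number of 1s: 3

Yes, parity is correct (3 ones)


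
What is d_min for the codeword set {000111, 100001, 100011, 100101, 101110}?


Comparing all pairs, minimum distance: 1
Can detect 0 errors, correct 0 errors

1


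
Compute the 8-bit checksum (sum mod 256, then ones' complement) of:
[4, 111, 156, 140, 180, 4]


Sum = 595 mod 256 = 83
Complement = 172

172


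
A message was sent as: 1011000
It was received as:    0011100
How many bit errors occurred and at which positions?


XOR: 1000100

2 error(s) at position(s): 0, 4


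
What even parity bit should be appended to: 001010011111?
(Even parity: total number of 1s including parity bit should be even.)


Number of 1s in data: 7
Parity bit: 1

1


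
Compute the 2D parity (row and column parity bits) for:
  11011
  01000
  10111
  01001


Row parities: 0100
Column parities: 01101

Row P: 0100, Col P: 01101, Corner: 1


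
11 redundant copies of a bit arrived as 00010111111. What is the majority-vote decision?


Ones: 7 out of 11
Threshold: 6

1 (7/11 voted 1)


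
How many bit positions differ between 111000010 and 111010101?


XOR: 000010111
Count of 1s: 4

4


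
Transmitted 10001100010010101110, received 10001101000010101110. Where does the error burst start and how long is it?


XOR: 00000001010000000000

Burst at position 7, length 3


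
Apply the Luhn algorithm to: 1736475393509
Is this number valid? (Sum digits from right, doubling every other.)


Luhn sum = 61
61 mod 10 = 1

Invalid (Luhn sum mod 10 = 1)


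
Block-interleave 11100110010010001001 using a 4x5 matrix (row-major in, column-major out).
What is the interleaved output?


Matrix:
  11100
  11001
  00100
  01001
Read columns: 11001101101000000101

11001101101000000101


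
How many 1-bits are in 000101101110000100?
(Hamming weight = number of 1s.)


Counting 1s in 000101101110000100

7


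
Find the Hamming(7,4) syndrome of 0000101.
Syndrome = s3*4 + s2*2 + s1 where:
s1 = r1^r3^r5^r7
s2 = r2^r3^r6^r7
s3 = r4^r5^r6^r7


s1=0, s2=1, s3=0

Syndrome = 2 (error at position 2)


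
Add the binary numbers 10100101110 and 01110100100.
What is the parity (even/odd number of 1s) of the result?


10100101110 = 1326
01110100100 = 932
Sum = 2258 = 100011010010
1s count = 5

odd parity (5 ones in 100011010010)


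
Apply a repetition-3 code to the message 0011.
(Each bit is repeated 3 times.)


Each bit -> 3 copies

000000111111


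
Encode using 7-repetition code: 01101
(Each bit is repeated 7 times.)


Each bit -> 7 copies

00000001111111111111100000001111111


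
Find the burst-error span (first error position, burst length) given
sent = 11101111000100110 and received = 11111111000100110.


XOR: 00010000000000000

Burst at position 3, length 1


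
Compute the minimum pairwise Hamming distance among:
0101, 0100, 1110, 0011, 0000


Comparing all pairs, minimum distance: 1
Can detect 0 errors, correct 0 errors

1


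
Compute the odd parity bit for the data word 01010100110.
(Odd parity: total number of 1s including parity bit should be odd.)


Number of 1s in data: 5
Parity bit: 0

0


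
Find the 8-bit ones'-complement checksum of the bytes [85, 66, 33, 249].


Sum = 433 mod 256 = 177
Complement = 78

78


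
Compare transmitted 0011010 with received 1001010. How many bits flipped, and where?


XOR: 1010000

2 error(s) at position(s): 0, 2


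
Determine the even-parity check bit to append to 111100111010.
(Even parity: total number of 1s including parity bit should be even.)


Number of 1s in data: 8
Parity bit: 0

0


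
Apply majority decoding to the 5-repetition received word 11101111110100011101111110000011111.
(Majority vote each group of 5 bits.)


Groups: 11101, 11111, 01000, 11101, 11111, 00000, 11111
Majority votes: 1101101

1101101


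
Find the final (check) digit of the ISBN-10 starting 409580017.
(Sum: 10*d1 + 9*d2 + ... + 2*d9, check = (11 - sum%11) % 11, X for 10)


Weighted sum: 212
212 mod 11 = 3

Check digit: 8


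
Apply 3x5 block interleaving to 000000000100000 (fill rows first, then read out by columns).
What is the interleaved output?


Matrix:
  00000
  00001
  00000
Read columns: 000000000000010

000000000000010


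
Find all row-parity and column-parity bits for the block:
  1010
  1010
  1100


Row parities: 000
Column parities: 1100

Row P: 000, Col P: 1100, Corner: 0


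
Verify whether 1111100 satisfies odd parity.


Number of 1s: 5

Yes, parity is correct (5 ones)


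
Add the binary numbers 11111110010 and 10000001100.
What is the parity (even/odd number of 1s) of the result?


11111110010 = 2034
10000001100 = 1036
Sum = 3070 = 101111111110
1s count = 10

even parity (10 ones in 101111111110)


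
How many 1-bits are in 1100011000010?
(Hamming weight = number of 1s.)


Counting 1s in 1100011000010

5


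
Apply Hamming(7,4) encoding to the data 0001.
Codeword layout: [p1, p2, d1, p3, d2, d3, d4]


Parity bits: p1=1, p2=1, p3=1

1101001


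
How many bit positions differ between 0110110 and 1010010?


XOR: 1100100
Count of 1s: 3

3


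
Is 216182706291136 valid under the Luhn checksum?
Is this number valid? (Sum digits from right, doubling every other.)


Luhn sum = 65
65 mod 10 = 5

Invalid (Luhn sum mod 10 = 5)


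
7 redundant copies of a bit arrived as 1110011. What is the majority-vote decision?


Ones: 5 out of 7
Threshold: 4

1 (5/7 voted 1)


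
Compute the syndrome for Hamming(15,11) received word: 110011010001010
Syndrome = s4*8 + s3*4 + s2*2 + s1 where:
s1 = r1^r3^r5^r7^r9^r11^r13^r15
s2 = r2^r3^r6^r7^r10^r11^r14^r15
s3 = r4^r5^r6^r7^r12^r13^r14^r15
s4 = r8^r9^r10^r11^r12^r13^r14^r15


s1=0, s2=1, s3=0, s4=1

Syndrome = 10 (error at position 10)


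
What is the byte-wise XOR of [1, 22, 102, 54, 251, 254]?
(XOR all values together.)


XOR chain: 1 ^ 22 ^ 102 ^ 54 ^ 251 ^ 254 = 66

66


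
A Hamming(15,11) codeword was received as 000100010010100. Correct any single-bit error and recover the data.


Syndrome = 10: error at position 10

Data: 00000110100 (corrected bit 10)


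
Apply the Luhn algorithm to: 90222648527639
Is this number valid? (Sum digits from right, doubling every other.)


Luhn sum = 70
70 mod 10 = 0

Valid (Luhn sum mod 10 = 0)


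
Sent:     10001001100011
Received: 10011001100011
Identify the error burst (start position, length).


XOR: 00010000000000

Burst at position 3, length 1


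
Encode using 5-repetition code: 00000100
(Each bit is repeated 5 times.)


Each bit -> 5 copies

0000000000000000000000000111110000000000


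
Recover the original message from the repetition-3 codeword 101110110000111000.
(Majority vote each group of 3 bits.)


Groups: 101, 110, 110, 000, 111, 000
Majority votes: 111010

111010


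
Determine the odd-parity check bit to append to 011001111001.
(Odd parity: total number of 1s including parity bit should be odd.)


Number of 1s in data: 7
Parity bit: 0

0


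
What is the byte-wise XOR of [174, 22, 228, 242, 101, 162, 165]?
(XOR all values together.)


XOR chain: 174 ^ 22 ^ 228 ^ 242 ^ 101 ^ 162 ^ 165 = 204

204


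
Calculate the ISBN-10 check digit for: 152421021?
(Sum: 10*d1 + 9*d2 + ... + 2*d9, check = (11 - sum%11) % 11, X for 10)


Weighted sum: 124
124 mod 11 = 3

Check digit: 8


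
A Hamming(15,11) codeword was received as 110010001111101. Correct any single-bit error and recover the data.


Syndrome = 0: no error detected

Data: 01001111101 (no errors)


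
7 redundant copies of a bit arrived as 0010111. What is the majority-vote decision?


Ones: 4 out of 7
Threshold: 4

1 (4/7 voted 1)


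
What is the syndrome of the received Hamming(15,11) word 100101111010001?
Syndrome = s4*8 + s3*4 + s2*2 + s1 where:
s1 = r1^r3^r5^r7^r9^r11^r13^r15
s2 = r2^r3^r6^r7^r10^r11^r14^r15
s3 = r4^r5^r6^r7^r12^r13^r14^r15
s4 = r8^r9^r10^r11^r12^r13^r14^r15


s1=1, s2=0, s3=0, s4=0

Syndrome = 1 (error at position 1)


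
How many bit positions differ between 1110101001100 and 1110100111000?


XOR: 0000001110100
Count of 1s: 4

4


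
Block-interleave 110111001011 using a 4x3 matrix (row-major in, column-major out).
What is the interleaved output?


Matrix:
  110
  111
  001
  011
Read columns: 110011010111

110011010111


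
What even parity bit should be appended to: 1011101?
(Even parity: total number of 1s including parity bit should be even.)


Number of 1s in data: 5
Parity bit: 1

1


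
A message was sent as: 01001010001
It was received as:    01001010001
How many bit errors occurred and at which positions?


XOR: 00000000000

0 errors (received matches sent)


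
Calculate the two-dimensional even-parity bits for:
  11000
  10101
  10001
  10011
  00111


Row parities: 01011
Column parities: 01000

Row P: 01011, Col P: 01000, Corner: 1


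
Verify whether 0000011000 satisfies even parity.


Number of 1s: 2

Yes, parity is correct (2 ones)


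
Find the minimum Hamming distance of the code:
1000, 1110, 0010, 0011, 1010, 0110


Comparing all pairs, minimum distance: 1
Can detect 0 errors, correct 0 errors

1


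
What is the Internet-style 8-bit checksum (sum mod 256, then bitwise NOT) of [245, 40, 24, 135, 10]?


Sum = 454 mod 256 = 198
Complement = 57

57


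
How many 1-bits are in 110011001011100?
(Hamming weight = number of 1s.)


Counting 1s in 110011001011100

8


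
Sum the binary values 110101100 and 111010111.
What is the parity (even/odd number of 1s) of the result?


110101100 = 428
111010111 = 471
Sum = 899 = 1110000011
1s count = 5

odd parity (5 ones in 1110000011)


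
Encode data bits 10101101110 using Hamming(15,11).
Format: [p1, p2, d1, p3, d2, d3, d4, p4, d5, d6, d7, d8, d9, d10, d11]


Parity bits: p1=1, p2=0, p3=0, p4=1

101001011101110


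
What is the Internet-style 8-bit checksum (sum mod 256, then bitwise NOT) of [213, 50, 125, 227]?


Sum = 615 mod 256 = 103
Complement = 152

152


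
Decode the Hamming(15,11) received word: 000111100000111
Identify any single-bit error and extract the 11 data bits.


Syndrome = 12: error at position 12

Data: 01110001111 (corrected bit 12)


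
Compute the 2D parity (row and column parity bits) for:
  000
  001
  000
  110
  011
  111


Row parities: 010001
Column parities: 011

Row P: 010001, Col P: 011, Corner: 0


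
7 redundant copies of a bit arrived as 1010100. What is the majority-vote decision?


Ones: 3 out of 7
Threshold: 4

0 (3/7 voted 1)


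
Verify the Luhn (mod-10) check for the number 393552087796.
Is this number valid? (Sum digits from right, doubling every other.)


Luhn sum = 64
64 mod 10 = 4

Invalid (Luhn sum mod 10 = 4)


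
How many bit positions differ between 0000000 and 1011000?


XOR: 1011000
Count of 1s: 3

3


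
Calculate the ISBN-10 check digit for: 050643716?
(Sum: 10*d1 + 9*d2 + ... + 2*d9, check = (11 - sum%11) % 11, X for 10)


Weighted sum: 169
169 mod 11 = 4

Check digit: 7


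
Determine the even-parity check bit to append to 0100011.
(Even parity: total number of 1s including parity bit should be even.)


Number of 1s in data: 3
Parity bit: 1

1


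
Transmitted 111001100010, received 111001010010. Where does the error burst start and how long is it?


XOR: 000000110000

Burst at position 6, length 2


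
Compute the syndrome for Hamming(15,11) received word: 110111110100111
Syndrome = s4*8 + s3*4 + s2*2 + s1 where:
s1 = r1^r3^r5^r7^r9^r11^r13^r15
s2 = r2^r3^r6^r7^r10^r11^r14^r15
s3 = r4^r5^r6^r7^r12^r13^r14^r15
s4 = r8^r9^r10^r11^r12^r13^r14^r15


s1=1, s2=0, s3=1, s4=1

Syndrome = 13 (error at position 13)


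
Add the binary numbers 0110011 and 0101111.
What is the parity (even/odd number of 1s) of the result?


0110011 = 51
0101111 = 47
Sum = 98 = 1100010
1s count = 3

odd parity (3 ones in 1100010)


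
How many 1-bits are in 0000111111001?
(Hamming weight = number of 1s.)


Counting 1s in 0000111111001

7


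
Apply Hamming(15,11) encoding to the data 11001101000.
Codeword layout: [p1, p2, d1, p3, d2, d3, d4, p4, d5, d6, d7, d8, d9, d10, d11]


Parity bits: p1=1, p2=0, p3=0, p4=1

101010011101000


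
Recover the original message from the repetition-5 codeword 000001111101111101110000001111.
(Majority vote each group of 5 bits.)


Groups: 00000, 11111, 01111, 10111, 00000, 01111
Majority votes: 011101

011101


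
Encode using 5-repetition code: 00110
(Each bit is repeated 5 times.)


Each bit -> 5 copies

0000000000111111111100000


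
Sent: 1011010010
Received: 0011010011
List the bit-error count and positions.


XOR: 1000000001

2 error(s) at position(s): 0, 9


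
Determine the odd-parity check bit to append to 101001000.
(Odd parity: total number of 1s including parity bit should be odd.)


Number of 1s in data: 3
Parity bit: 0

0


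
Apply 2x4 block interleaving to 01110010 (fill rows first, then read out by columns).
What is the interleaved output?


Matrix:
  0111
  0010
Read columns: 00101110

00101110


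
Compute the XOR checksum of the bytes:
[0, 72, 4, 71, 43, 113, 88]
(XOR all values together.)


XOR chain: 0 ^ 72 ^ 4 ^ 71 ^ 43 ^ 113 ^ 88 = 9

9


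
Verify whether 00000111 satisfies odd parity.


Number of 1s: 3

Yes, parity is correct (3 ones)


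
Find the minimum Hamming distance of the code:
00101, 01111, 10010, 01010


Comparing all pairs, minimum distance: 2
Can detect 1 errors, correct 0 errors

2


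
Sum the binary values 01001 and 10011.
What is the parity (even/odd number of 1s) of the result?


01001 = 9
10011 = 19
Sum = 28 = 11100
1s count = 3

odd parity (3 ones in 11100)


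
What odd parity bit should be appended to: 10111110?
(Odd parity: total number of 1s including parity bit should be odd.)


Number of 1s in data: 6
Parity bit: 1

1


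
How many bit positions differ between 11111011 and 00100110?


XOR: 11011101
Count of 1s: 6

6


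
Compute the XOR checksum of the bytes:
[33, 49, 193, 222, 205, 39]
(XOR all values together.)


XOR chain: 33 ^ 49 ^ 193 ^ 222 ^ 205 ^ 39 = 229

229


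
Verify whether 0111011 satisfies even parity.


Number of 1s: 5

No, parity error (5 ones)


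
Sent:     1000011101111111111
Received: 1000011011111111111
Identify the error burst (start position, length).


XOR: 0000000110000000000

Burst at position 7, length 2


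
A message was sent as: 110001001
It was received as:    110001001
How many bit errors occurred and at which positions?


XOR: 000000000

0 errors (received matches sent)


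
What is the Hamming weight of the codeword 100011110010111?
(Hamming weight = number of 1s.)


Counting 1s in 100011110010111

9


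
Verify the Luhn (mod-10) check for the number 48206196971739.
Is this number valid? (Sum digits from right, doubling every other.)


Luhn sum = 79
79 mod 10 = 9

Invalid (Luhn sum mod 10 = 9)


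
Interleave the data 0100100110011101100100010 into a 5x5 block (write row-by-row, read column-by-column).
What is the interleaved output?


Matrix:
  01001
  00110
  01110
  11001
  00010
Read columns: 0001010110011000110110010

0001010110011000110110010


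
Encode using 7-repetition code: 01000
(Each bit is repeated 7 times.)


Each bit -> 7 copies

00000001111111000000000000000000000


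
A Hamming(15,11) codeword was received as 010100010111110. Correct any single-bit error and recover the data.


Syndrome = 0: no error detected

Data: 00000111110 (no errors)


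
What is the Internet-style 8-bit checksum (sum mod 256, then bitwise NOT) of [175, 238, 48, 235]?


Sum = 696 mod 256 = 184
Complement = 71

71


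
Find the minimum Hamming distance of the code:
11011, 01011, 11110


Comparing all pairs, minimum distance: 1
Can detect 0 errors, correct 0 errors

1


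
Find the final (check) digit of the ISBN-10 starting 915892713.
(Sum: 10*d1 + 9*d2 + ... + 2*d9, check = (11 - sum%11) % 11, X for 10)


Weighted sum: 296
296 mod 11 = 10

Check digit: 1


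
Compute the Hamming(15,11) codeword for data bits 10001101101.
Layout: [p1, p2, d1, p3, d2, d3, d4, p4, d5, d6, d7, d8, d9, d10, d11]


Parity bits: p1=0, p2=1, p3=1, p4=1

011100011101101


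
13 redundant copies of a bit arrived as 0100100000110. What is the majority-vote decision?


Ones: 4 out of 13
Threshold: 7

0 (4/13 voted 1)


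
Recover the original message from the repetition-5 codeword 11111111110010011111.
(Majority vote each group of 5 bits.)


Groups: 11111, 11111, 00100, 11111
Majority votes: 1101

1101


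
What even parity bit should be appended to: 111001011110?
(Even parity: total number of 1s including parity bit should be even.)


Number of 1s in data: 8
Parity bit: 0

0


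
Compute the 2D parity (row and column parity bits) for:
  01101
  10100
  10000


Row parities: 101
Column parities: 01001

Row P: 101, Col P: 01001, Corner: 0


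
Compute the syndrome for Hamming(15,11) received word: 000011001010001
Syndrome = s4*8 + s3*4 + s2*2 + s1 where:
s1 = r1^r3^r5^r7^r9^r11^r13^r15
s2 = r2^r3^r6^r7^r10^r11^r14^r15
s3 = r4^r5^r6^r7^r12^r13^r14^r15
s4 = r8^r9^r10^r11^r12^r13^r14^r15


s1=0, s2=1, s3=1, s4=1

Syndrome = 14 (error at position 14)


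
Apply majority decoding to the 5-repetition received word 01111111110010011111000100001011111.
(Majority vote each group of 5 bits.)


Groups: 01111, 11111, 00100, 11111, 00010, 00010, 11111
Majority votes: 1101001

1101001


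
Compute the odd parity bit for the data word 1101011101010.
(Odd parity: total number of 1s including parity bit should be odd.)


Number of 1s in data: 8
Parity bit: 1

1


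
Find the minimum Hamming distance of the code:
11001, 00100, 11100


Comparing all pairs, minimum distance: 2
Can detect 1 errors, correct 0 errors

2


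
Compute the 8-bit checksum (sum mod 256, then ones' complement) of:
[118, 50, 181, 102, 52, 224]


Sum = 727 mod 256 = 215
Complement = 40

40


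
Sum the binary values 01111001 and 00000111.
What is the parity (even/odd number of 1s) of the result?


01111001 = 121
00000111 = 7
Sum = 128 = 10000000
1s count = 1

odd parity (1 ones in 10000000)


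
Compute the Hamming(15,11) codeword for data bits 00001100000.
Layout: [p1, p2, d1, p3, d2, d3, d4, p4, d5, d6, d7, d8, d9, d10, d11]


Parity bits: p1=1, p2=1, p3=0, p4=0

110000001100000


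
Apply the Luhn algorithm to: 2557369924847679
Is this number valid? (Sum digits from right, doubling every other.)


Luhn sum = 91
91 mod 10 = 1

Invalid (Luhn sum mod 10 = 1)


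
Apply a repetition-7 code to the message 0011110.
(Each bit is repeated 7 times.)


Each bit -> 7 copies

0000000000000011111111111111111111111111110000000


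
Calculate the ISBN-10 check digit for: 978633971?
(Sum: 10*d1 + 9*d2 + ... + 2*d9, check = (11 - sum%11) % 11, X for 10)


Weighted sum: 351
351 mod 11 = 10

Check digit: 1


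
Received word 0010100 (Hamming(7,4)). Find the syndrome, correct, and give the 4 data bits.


Syndrome = 6: error at position 6

Data: 1110 (corrected bit 6)


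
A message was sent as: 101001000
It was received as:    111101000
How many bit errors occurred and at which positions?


XOR: 010100000

2 error(s) at position(s): 1, 3


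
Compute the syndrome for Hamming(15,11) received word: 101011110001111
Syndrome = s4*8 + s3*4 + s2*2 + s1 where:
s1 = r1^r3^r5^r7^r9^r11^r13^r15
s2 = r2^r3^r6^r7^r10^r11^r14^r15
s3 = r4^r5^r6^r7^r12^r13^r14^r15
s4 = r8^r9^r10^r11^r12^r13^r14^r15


s1=0, s2=1, s3=1, s4=1

Syndrome = 14 (error at position 14)


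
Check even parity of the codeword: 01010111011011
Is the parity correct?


Number of 1s: 9

No, parity error (9 ones)


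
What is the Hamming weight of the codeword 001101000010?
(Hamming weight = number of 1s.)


Counting 1s in 001101000010

4


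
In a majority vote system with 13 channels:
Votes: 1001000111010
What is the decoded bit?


Ones: 6 out of 13
Threshold: 7

0 (6/13 voted 1)


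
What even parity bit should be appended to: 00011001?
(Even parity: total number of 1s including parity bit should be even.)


Number of 1s in data: 3
Parity bit: 1

1


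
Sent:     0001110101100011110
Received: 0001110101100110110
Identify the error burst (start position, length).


XOR: 0000000000000101000

Burst at position 13, length 3


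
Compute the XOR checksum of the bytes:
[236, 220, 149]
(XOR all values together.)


XOR chain: 236 ^ 220 ^ 149 = 165

165


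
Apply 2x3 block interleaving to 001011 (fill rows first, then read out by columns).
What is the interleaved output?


Matrix:
  001
  011
Read columns: 000111

000111


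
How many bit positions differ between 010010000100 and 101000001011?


XOR: 111010001111
Count of 1s: 8

8


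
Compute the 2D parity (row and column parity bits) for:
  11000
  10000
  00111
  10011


Row parities: 0111
Column parities: 11100

Row P: 0111, Col P: 11100, Corner: 1


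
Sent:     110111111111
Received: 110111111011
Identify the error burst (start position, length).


XOR: 000000000100

Burst at position 9, length 1


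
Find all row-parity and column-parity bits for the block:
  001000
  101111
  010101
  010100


Row parities: 1110
Column parities: 100110

Row P: 1110, Col P: 100110, Corner: 1


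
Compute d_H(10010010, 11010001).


XOR: 01000011
Count of 1s: 3

3


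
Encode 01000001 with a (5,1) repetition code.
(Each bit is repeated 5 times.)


Each bit -> 5 copies

0000011111000000000000000000000000011111


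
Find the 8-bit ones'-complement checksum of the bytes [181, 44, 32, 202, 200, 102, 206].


Sum = 967 mod 256 = 199
Complement = 56

56


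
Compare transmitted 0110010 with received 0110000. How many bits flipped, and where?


XOR: 0000010

1 error(s) at position(s): 5


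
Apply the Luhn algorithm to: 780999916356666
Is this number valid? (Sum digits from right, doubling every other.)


Luhn sum = 87
87 mod 10 = 7

Invalid (Luhn sum mod 10 = 7)


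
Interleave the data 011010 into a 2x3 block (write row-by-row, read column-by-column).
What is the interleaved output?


Matrix:
  011
  010
Read columns: 001110

001110


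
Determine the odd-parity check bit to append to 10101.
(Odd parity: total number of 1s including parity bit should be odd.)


Number of 1s in data: 3
Parity bit: 0

0


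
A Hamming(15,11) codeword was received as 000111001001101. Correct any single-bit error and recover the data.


Syndrome = 0: no error detected

Data: 01101001101 (no errors)


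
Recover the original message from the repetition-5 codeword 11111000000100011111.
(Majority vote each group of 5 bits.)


Groups: 11111, 00000, 01000, 11111
Majority votes: 1001

1001


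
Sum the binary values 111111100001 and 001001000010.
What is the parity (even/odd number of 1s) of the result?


111111100001 = 4065
001001000010 = 578
Sum = 4643 = 1001000100011
1s count = 5

odd parity (5 ones in 1001000100011)


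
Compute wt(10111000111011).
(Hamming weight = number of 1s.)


Counting 1s in 10111000111011

9


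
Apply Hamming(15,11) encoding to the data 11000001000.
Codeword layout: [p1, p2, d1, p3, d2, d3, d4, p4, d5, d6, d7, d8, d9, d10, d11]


Parity bits: p1=0, p2=1, p3=0, p4=1

011010010001000


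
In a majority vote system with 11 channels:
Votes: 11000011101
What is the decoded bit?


Ones: 6 out of 11
Threshold: 6

1 (6/11 voted 1)


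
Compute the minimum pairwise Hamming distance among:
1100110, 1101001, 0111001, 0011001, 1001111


Comparing all pairs, minimum distance: 1
Can detect 0 errors, correct 0 errors

1


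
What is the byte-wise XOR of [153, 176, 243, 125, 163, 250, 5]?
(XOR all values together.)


XOR chain: 153 ^ 176 ^ 243 ^ 125 ^ 163 ^ 250 ^ 5 = 251

251


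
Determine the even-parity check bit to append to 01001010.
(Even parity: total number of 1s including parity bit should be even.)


Number of 1s in data: 3
Parity bit: 1

1


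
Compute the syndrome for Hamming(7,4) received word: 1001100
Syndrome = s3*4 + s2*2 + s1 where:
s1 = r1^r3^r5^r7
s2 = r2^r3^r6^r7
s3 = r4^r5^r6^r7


s1=0, s2=0, s3=0

Syndrome = 0 (no error)


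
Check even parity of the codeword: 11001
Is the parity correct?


Number of 1s: 3

No, parity error (3 ones)


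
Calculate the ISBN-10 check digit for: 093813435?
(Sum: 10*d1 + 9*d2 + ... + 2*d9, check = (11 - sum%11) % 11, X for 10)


Weighted sum: 217
217 mod 11 = 8

Check digit: 3


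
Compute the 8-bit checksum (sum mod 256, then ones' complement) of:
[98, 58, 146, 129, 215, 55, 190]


Sum = 891 mod 256 = 123
Complement = 132

132


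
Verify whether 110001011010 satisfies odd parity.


Number of 1s: 6

No, parity error (6 ones)


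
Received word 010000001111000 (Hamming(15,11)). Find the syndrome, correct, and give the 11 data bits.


Syndrome = 6: error at position 6

Data: 00101111000 (corrected bit 6)


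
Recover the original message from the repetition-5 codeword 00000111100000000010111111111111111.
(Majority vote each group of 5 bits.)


Groups: 00000, 11110, 00000, 00010, 11111, 11111, 11111
Majority votes: 0100111

0100111


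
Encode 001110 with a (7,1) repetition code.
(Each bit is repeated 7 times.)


Each bit -> 7 copies

000000000000001111111111111111111110000000


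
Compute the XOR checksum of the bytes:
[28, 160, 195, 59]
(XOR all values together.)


XOR chain: 28 ^ 160 ^ 195 ^ 59 = 68

68


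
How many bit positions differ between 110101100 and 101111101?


XOR: 011010001
Count of 1s: 4

4


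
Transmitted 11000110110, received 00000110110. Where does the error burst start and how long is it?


XOR: 11000000000

Burst at position 0, length 2


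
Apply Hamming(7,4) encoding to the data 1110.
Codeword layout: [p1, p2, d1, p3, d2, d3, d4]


Parity bits: p1=0, p2=0, p3=0

0010110


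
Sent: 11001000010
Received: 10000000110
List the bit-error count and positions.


XOR: 01001000100

3 error(s) at position(s): 1, 4, 8


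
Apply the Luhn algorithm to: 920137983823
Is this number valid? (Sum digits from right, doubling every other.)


Luhn sum = 63
63 mod 10 = 3

Invalid (Luhn sum mod 10 = 3)


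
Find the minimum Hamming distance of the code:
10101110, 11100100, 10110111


Comparing all pairs, minimum distance: 3
Can detect 2 errors, correct 1 errors

3


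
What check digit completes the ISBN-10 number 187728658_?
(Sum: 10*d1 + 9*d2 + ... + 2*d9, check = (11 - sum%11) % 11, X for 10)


Weighted sum: 294
294 mod 11 = 8

Check digit: 3


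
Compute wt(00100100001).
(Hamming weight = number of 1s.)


Counting 1s in 00100100001

3


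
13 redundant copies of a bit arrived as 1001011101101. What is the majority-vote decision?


Ones: 8 out of 13
Threshold: 7

1 (8/13 voted 1)


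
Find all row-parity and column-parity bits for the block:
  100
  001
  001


Row parities: 111
Column parities: 100

Row P: 111, Col P: 100, Corner: 1


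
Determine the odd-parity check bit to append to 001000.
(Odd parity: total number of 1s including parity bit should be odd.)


Number of 1s in data: 1
Parity bit: 0

0


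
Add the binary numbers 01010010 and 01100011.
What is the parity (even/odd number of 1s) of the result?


01010010 = 82
01100011 = 99
Sum = 181 = 10110101
1s count = 5

odd parity (5 ones in 10110101)


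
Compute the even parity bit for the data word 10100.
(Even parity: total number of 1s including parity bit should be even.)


Number of 1s in data: 2
Parity bit: 0

0


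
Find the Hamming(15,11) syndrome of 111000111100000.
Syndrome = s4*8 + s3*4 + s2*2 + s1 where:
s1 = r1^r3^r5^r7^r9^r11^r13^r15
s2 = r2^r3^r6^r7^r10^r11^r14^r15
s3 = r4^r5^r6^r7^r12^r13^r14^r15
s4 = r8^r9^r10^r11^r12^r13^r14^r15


s1=0, s2=0, s3=1, s4=1

Syndrome = 12 (error at position 12)


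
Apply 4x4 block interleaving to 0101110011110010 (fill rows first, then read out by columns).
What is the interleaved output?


Matrix:
  0101
  1100
  1111
  0010
Read columns: 0110111000111010

0110111000111010


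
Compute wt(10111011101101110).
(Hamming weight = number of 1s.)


Counting 1s in 10111011101101110

12


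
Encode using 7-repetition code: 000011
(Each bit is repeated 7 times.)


Each bit -> 7 copies

000000000000000000000000000011111111111111


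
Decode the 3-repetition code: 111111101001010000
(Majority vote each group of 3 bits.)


Groups: 111, 111, 101, 001, 010, 000
Majority votes: 111000

111000


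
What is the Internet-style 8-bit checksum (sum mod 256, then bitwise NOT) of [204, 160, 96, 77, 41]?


Sum = 578 mod 256 = 66
Complement = 189

189


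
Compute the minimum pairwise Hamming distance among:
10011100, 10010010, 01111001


Comparing all pairs, minimum distance: 3
Can detect 2 errors, correct 1 errors

3


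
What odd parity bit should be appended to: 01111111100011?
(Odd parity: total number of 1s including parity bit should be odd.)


Number of 1s in data: 10
Parity bit: 1

1


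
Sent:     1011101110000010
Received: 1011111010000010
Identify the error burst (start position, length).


XOR: 0000010100000000

Burst at position 5, length 3


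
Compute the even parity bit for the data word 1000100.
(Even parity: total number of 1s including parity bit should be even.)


Number of 1s in data: 2
Parity bit: 0

0


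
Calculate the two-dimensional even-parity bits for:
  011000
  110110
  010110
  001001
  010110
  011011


Row parities: 001010
Column parities: 111100

Row P: 001010, Col P: 111100, Corner: 0
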